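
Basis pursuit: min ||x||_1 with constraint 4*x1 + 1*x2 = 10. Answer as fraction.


Axis intercepts:
  x1 = 5/2, x2 = 0: L1 = 5/2
  x1 = 0, x2 = 10: L1 = 10
x* = (5/2, 0)
||x*||_1 = 5/2.

5/2


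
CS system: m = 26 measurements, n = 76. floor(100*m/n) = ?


100*m/n = 100*26/76 ≈ 34.2105.
floor = 34.

34


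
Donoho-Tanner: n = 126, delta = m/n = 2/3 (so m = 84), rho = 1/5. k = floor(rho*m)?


m = 2/3*126 = 84.
rho = 1/5.
rho*m = 1/5*84 = 16.8.
k = floor(16.8) = 16.

16


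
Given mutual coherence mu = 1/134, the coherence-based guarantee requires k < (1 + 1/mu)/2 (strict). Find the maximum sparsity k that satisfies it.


1/mu = 134.
1 + 1/mu = 135.
(1 + 1/mu)/2 = 67.5 is not an integer, so k_max = floor(67.5) = 67.

67


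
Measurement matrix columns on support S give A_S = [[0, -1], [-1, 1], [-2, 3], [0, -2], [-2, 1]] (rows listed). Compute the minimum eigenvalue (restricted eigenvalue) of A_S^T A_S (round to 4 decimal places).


A_S^T A_S = [[9, -9], [-9, 16]].
trace = 25.
det = 63.
disc = trace^2 - 4*det = 625 - 4*63 = 373.
sqrt(373) ≈ 19.313208.
lam_min = (25 - sqrt(373))/2 ≈ (25 - 19.313208)/2 = 2.843396 ≈ 2.8434.

2.8434


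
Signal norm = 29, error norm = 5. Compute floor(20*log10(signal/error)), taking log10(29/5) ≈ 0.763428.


||x||/||e|| = 29/5.
log10(29/5) ≈ 0.763428.
20*log10(||x||/||e||) ≈ 20*0.763428 = 15.26856.
floor(15.26856) = 15.

15


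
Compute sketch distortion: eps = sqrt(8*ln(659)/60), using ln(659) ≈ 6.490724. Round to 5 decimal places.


ln(659) ≈ 6.490724.
8*ln(N)/m ≈ 8*6.490724/60 ≈ 0.86542987.
eps = sqrt(0.86542987) ≈ 0.9302848 ≈ 0.93028.

0.93028


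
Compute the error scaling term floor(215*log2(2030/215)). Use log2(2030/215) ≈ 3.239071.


log2(n/k) = log2(2030/215) ≈ 3.239071.
k*log2(n/k) ≈ 215*3.239071 = 696.400265.
floor(696.400265) = 696.

696


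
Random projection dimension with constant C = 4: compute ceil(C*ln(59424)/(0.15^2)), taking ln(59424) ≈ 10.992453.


ln(59424) ≈ 10.992453.
eps^2 = 0.15^2 = 0.0225.
C*ln(N)/eps^2 ≈ 4*10.992453/0.0225 ≈ 1954.2139.
m = ceil(1954.2139) = 1955.

1955


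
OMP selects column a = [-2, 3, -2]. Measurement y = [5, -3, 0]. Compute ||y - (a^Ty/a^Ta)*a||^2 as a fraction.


a^T a = 17.
a^T y = -19.
coeff = -19/17 = -19/17.
||r||^2 = 217/17.

217/17


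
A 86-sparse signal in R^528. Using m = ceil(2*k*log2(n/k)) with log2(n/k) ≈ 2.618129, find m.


log2(n/k) = log2(528/86) ≈ 2.618129.
2*k*log2(n/k) ≈ 2*86*2.618129 = 450.318188.
m = ceil(450.318188) = 451.

451


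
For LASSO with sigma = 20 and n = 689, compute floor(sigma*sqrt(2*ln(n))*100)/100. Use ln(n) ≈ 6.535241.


ln(689) ≈ 6.535241.
2*ln(n) ≈ 13.070482.
sqrt(2*ln(n)) ≈ sqrt(13.070482) ≈ 3.615312.
lambda ≈ 20*3.615312 = 72.30624.
floor(lambda*100)/100 = 72.30.

72.30


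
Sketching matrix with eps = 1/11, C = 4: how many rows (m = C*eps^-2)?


1/eps = 11.
(1/eps)^2 = 121.
m = 4*121 = 484.

484


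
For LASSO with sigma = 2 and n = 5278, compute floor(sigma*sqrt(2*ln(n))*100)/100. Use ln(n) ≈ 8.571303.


ln(5278) ≈ 8.571303.
2*ln(n) ≈ 17.142606.
sqrt(2*ln(n)) ≈ sqrt(17.142606) ≈ 4.140363.
lambda ≈ 2*4.140363 = 8.280726.
floor(lambda*100)/100 = 8.28.

8.28


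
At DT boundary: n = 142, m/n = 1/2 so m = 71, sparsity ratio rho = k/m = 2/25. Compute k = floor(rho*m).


m = 1/2*142 = 71.
rho = 2/25.
rho*m = 2/25*71 = 5.68.
k = floor(5.68) = 5.

5


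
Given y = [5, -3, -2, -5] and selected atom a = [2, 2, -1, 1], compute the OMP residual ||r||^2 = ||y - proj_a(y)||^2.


a^T a = 10.
a^T y = 1.
coeff = 1/10 = 1/10.
||r||^2 = 629/10.

629/10


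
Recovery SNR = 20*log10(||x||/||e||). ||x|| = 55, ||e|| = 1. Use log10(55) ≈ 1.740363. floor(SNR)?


||x||/||e|| = 55/1 = 55.
log10(55) ≈ 1.740363.
20*log10(||x||/||e||) ≈ 20*1.740363 = 34.80726.
floor(34.80726) = 34.

34


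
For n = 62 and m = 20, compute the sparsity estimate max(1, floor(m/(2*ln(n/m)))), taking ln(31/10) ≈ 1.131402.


n/m = 62/20 = 31/10.
ln(n/m) ≈ 1.131402.
2*ln(n/m) ≈ 2.262804.
m/(2*ln(n/m)) ≈ 20/2.262804 ≈ 8.8386.
floor = 8.
k_max = max(1, 8) = 8.

8


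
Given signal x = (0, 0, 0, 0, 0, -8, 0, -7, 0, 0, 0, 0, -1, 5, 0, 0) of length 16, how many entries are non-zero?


Non-zero positions: [5, 7, 12, 13].
Sparsity = 4.

4


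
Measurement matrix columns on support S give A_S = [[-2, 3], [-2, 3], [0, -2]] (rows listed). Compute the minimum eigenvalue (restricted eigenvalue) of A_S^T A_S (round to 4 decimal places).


A_S^T A_S = [[8, -12], [-12, 22]].
trace = 30.
det = 32.
disc = trace^2 - 4*det = 900 - 4*32 = 772.
sqrt(772) ≈ 27.784888.
lam_min = (30 - sqrt(772))/2 ≈ (30 - 27.784888)/2 = 1.107556 ≈ 1.1076.

1.1076


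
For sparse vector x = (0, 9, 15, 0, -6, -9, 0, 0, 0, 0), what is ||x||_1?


Non-zero entries: [(1, 9), (2, 15), (4, -6), (5, -9)]
Absolute values: [9, 15, 6, 9]
||x||_1 = sum = 39.

39


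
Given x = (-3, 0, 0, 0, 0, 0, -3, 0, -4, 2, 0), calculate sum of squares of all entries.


Non-zero entries: [(0, -3), (6, -3), (8, -4), (9, 2)]
Squares: [9, 9, 16, 4]
||x||_2^2 = sum = 38.

38


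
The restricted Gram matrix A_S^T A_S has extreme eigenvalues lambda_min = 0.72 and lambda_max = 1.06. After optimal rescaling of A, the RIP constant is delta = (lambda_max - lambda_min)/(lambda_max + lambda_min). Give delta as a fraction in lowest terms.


lambda_max - lambda_min = 1.06 - 0.72 = 0.34.
lambda_max + lambda_min = 1.06 + 0.72 = 1.78.
delta = 0.34/1.78 = 34/178 = 17/89.

17/89


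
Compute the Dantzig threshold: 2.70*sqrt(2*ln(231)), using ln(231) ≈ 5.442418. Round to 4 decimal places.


ln(231) ≈ 5.442418.
2*ln(n) ≈ 10.884836.
sqrt(2*ln(n)) ≈ sqrt(10.884836) ≈ 3.299217.
threshold ≈ 2.70*3.299217 = 8.9078859 ≈ 8.9079.

8.9079


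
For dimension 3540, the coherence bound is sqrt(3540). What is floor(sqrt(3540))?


59^2 = 3481 <= 3540 < 3600 = 60^2, so 59 <= sqrt(3540) < 60.
floor(sqrt(3540)) = 59.

59


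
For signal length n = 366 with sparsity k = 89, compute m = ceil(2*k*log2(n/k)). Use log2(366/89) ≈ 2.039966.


log2(n/k) = log2(366/89) ≈ 2.039966.
2*k*log2(n/k) ≈ 2*89*2.039966 = 363.113948.
m = ceil(363.113948) = 364.

364


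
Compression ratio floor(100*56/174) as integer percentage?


100*m/n = 100*56/174 ≈ 32.1839.
floor = 32.

32


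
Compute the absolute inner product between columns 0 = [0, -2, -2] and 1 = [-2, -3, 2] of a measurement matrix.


Inner product: 0*-2 + -2*-3 + -2*2
Products: [0, 6, -4]
Sum = 2.
|dot| = 2.

2


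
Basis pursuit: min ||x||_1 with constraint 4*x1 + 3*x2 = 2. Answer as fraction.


Axis intercepts:
  x1 = 1/2, x2 = 0: L1 = 1/2
  x1 = 0, x2 = 2/3: L1 = 2/3
x* = (1/2, 0)
||x*||_1 = 1/2.

1/2


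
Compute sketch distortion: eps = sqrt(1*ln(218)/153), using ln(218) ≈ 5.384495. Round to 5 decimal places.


ln(218) ≈ 5.384495.
1*ln(N)/m ≈ 1*5.384495/153 ≈ 0.03519278.
eps = sqrt(0.03519278) ≈ 0.1875974 ≈ 0.18760.

0.18760


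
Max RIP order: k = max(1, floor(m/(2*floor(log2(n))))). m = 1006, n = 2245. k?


floor(log2(2245)) = 11.
2*11 = 22.
m/(2*floor(log2(n))) = 1006/22 ≈ 45.7273.
floor = 45.
k = max(1, 45) = 45.

45


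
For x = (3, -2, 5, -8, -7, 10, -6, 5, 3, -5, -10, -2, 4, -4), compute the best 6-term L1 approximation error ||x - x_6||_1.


Sorted |x_i| descending: [10, 10, 8, 7, 6, 5, 5, 5, 4, 4, 3, 3, 2, 2]
Keep top 6: [10, 10, 8, 7, 6, 5]
Tail entries: [5, 5, 4, 4, 3, 3, 2, 2]
L1 error = sum of tail = 28.

28


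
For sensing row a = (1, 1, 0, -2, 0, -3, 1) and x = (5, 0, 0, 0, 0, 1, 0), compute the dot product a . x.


Non-zero terms: ['1*5', '-3*1']
Products: [5, -3]
y = sum = 2.

2


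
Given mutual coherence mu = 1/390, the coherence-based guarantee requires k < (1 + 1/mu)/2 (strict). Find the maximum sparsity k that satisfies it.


1/mu = 390.
1 + 1/mu = 391.
(1 + 1/mu)/2 = 195.5 is not an integer, so k_max = floor(195.5) = 195.

195


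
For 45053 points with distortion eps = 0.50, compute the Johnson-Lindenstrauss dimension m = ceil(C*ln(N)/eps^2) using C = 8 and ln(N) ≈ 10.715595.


ln(45053) ≈ 10.715595.
eps^2 = 0.50^2 = 0.25.
C*ln(N)/eps^2 ≈ 8*10.715595/0.25 ≈ 342.899.
m = ceil(342.899) = 343.

343


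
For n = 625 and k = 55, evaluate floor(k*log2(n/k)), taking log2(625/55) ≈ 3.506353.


log2(n/k) = log2(625/55) ≈ 3.506353.
k*log2(n/k) ≈ 55*3.506353 = 192.849415.
floor(192.849415) = 192.

192


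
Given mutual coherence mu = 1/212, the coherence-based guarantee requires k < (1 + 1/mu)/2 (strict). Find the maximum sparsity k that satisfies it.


1/mu = 212.
1 + 1/mu = 213.
(1 + 1/mu)/2 = 106.5 is not an integer, so k_max = floor(106.5) = 106.

106


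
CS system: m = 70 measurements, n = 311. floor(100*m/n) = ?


100*m/n = 100*70/311 ≈ 22.508.
floor = 22.

22


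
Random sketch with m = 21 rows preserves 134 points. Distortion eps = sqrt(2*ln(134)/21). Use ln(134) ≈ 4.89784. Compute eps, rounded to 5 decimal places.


ln(134) ≈ 4.89784.
2*ln(N)/m ≈ 2*4.89784/21 ≈ 0.46646095.
eps = sqrt(0.46646095) ≈ 0.6829795 ≈ 0.68298.

0.68298


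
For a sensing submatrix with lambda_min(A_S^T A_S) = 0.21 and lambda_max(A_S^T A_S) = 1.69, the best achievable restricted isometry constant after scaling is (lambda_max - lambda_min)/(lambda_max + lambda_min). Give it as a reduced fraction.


lambda_max - lambda_min = 1.69 - 0.21 = 1.48.
lambda_max + lambda_min = 1.69 + 0.21 = 1.90.
delta = 1.48/1.90 = 148/190 = 74/95.

74/95


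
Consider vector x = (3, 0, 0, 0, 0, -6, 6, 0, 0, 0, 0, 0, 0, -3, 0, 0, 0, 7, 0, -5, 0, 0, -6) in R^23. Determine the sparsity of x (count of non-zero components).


Non-zero positions: [0, 5, 6, 13, 17, 19, 22].
Sparsity = 7.

7


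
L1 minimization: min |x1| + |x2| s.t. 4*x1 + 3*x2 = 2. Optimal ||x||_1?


Axis intercepts:
  x1 = 1/2, x2 = 0: L1 = 1/2
  x1 = 0, x2 = 2/3: L1 = 2/3
x* = (1/2, 0)
||x*||_1 = 1/2.

1/2


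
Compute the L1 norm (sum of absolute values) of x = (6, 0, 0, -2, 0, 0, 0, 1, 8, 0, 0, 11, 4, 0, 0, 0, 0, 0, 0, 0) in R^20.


Non-zero entries: [(0, 6), (3, -2), (7, 1), (8, 8), (11, 11), (12, 4)]
Absolute values: [6, 2, 1, 8, 11, 4]
||x||_1 = sum = 32.

32


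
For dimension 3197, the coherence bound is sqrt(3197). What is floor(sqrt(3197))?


56^2 = 3136 <= 3197 < 3249 = 57^2, so 56 <= sqrt(3197) < 57.
floor(sqrt(3197)) = 56.

56


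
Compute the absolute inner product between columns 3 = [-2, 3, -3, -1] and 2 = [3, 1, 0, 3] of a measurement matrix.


Inner product: -2*3 + 3*1 + -3*0 + -1*3
Products: [-6, 3, 0, -3]
Sum = -6.
|dot| = 6.

6


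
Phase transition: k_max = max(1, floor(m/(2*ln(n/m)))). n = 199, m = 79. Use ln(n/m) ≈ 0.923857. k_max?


n/m = 199/79.
ln(n/m) ≈ 0.923857.
2*ln(n/m) ≈ 1.847714.
m/(2*ln(n/m)) ≈ 79/1.847714 ≈ 42.7555.
floor = 42.
k_max = max(1, 42) = 42.

42


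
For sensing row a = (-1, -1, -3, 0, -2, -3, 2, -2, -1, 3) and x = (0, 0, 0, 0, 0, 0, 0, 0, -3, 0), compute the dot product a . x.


Non-zero terms: ['-1*-3']
Products: [3]
y = sum = 3.

3


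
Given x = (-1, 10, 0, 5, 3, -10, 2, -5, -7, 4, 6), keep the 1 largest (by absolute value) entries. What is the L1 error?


Sorted |x_i| descending: [10, 10, 7, 6, 5, 5, 4, 3, 2, 1, 0]
Keep top 1: [10]
Tail entries: [10, 7, 6, 5, 5, 4, 3, 2, 1, 0]
L1 error = sum of tail = 43.

43


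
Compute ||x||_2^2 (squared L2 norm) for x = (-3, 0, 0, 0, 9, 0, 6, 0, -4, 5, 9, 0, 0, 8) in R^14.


Non-zero entries: [(0, -3), (4, 9), (6, 6), (8, -4), (9, 5), (10, 9), (13, 8)]
Squares: [9, 81, 36, 16, 25, 81, 64]
||x||_2^2 = sum = 312.

312


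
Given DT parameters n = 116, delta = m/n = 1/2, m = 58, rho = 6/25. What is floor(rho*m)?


m = 1/2*116 = 58.
rho = 6/25.
rho*m = 6/25*58 = 13.92.
k = floor(13.92) = 13.

13


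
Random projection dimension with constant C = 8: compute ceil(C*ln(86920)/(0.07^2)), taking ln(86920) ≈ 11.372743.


ln(86920) ≈ 11.372743.
eps^2 = 0.07^2 = 0.0049.
C*ln(N)/eps^2 ≈ 8*11.372743/0.0049 ≈ 18567.7437.
m = ceil(18567.7437) = 18568.

18568


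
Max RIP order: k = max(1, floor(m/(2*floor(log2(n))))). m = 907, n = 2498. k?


floor(log2(2498)) = 11.
2*11 = 22.
m/(2*floor(log2(n))) = 907/22 ≈ 41.2273.
floor = 41.
k = max(1, 41) = 41.

41


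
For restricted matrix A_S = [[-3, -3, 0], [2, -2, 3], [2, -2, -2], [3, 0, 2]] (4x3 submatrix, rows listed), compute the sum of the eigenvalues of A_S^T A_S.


Sum of eigenvalues of A_S^T A_S = trace(A_S^T A_S) = sum of squared column norms of A_S.
A_S^T A_S diagonal: [26, 17, 17].
trace = 26 + 17 + 17 = 60.

60


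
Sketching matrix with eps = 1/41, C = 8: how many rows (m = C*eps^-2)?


1/eps = 41.
(1/eps)^2 = 1681.
m = 8*1681 = 13448.

13448


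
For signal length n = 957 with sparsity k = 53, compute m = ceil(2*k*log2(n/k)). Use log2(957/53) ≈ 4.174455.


log2(n/k) = log2(957/53) ≈ 4.174455.
2*k*log2(n/k) ≈ 2*53*4.174455 = 442.49223.
m = ceil(442.49223) = 443.

443


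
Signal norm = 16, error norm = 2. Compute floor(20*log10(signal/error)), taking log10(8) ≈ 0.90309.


||x||/||e|| = 16/2 = 8.
log10(8) ≈ 0.90309.
20*log10(||x||/||e||) ≈ 20*0.90309 = 18.0618.
floor(18.0618) = 18.

18


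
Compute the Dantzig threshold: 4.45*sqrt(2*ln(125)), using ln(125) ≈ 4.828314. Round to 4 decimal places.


ln(125) ≈ 4.828314.
2*ln(n) ≈ 9.656628.
sqrt(2*ln(n)) ≈ sqrt(9.656628) ≈ 3.107512.
threshold ≈ 4.45*3.107512 = 13.8284284 ≈ 13.8284.

13.8284


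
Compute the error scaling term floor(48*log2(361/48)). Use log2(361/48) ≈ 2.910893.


log2(n/k) = log2(361/48) ≈ 2.910893.
k*log2(n/k) ≈ 48*2.910893 = 139.722864.
floor(139.722864) = 139.

139


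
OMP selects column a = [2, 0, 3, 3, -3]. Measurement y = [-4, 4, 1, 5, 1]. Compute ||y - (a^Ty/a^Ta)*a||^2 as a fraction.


a^T a = 31.
a^T y = 7.
coeff = 7/31 = 7/31.
||r||^2 = 1780/31.

1780/31


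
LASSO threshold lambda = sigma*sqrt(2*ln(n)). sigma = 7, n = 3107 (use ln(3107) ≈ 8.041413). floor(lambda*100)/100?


ln(3107) ≈ 8.041413.
2*ln(n) ≈ 16.082826.
sqrt(2*ln(n)) ≈ sqrt(16.082826) ≈ 4.01034.
lambda ≈ 7*4.01034 = 28.07238.
floor(lambda*100)/100 = 28.07.

28.07


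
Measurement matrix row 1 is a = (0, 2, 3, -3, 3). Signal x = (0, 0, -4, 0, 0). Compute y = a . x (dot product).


Non-zero terms: ['3*-4']
Products: [-12]
y = sum = -12.

-12


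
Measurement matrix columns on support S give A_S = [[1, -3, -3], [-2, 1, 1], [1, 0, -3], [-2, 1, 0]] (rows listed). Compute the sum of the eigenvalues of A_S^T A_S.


Sum of eigenvalues of A_S^T A_S = trace(A_S^T A_S) = sum of squared column norms of A_S.
A_S^T A_S diagonal: [10, 11, 19].
trace = 10 + 11 + 19 = 40.

40


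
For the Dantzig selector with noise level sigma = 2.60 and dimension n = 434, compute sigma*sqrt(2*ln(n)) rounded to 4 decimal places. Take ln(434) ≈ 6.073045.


ln(434) ≈ 6.073045.
2*ln(n) ≈ 12.14609.
sqrt(2*ln(n)) ≈ sqrt(12.14609) ≈ 3.485124.
threshold ≈ 2.60*3.485124 = 9.0613224 ≈ 9.0613.

9.0613


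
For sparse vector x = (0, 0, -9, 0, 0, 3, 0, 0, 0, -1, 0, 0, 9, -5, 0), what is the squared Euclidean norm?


Non-zero entries: [(2, -9), (5, 3), (9, -1), (12, 9), (13, -5)]
Squares: [81, 9, 1, 81, 25]
||x||_2^2 = sum = 197.

197


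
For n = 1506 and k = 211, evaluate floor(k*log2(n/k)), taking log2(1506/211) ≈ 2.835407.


log2(n/k) = log2(1506/211) ≈ 2.835407.
k*log2(n/k) ≈ 211*2.835407 = 598.270877.
floor(598.270877) = 598.

598


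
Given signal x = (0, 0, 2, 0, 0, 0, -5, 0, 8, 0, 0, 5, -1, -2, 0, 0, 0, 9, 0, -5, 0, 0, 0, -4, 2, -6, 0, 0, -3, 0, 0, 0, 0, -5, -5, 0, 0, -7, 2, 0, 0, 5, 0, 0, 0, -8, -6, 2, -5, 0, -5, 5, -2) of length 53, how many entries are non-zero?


Non-zero positions: [2, 6, 8, 11, 12, 13, 17, 19, 23, 24, 25, 28, 33, 34, 37, 38, 41, 45, 46, 47, 48, 50, 51, 52].
Sparsity = 24.

24


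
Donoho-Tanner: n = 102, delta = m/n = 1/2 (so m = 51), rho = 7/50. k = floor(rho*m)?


m = 1/2*102 = 51.
rho = 7/50.
rho*m = 7/50*51 = 7.14.
k = floor(7.14) = 7.

7


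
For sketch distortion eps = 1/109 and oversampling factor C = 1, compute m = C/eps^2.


1/eps = 109.
(1/eps)^2 = 11881.
m = 1*11881 = 11881.

11881


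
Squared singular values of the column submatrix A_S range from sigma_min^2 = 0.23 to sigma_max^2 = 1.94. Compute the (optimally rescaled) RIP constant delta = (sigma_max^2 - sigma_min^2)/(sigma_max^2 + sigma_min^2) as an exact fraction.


lambda_max - lambda_min = 1.94 - 0.23 = 1.71.
lambda_max + lambda_min = 1.94 + 0.23 = 2.17.
delta = 1.71/2.17 = 171/217.

171/217


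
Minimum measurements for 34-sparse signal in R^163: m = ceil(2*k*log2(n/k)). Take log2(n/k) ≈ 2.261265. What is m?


log2(n/k) = log2(163/34) ≈ 2.261265.
2*k*log2(n/k) ≈ 2*34*2.261265 = 153.76602.
m = ceil(153.76602) = 154.

154


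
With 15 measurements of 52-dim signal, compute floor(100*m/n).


100*m/n = 100*15/52 ≈ 28.8462.
floor = 28.

28


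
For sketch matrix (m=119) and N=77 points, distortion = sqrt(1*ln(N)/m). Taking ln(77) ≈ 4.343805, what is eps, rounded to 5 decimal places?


ln(77) ≈ 4.343805.
1*ln(N)/m ≈ 1*4.343805/119 ≈ 0.03650256.
eps = sqrt(0.03650256) ≈ 0.1910564 ≈ 0.19106.

0.19106


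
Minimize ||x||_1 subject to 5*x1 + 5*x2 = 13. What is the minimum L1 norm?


Axis intercepts:
  x1 = 13/5, x2 = 0: L1 = 13/5
  x1 = 0, x2 = 13/5: L1 = 13/5
x* = (13/5, 0)
||x*||_1 = 13/5.

13/5


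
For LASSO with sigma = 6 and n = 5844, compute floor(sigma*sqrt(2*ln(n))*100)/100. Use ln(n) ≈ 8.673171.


ln(5844) ≈ 8.673171.
2*ln(n) ≈ 17.346342.
sqrt(2*ln(n)) ≈ sqrt(17.346342) ≈ 4.164894.
lambda ≈ 6*4.164894 = 24.989364.
floor(lambda*100)/100 = 24.98.

24.98


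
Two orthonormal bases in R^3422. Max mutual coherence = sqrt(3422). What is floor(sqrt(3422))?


58^2 = 3364 <= 3422 < 3481 = 59^2, so 58 <= sqrt(3422) < 59.
floor(sqrt(3422)) = 58.

58


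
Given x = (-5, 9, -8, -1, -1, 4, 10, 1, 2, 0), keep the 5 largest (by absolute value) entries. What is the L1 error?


Sorted |x_i| descending: [10, 9, 8, 5, 4, 2, 1, 1, 1, 0]
Keep top 5: [10, 9, 8, 5, 4]
Tail entries: [2, 1, 1, 1, 0]
L1 error = sum of tail = 5.

5


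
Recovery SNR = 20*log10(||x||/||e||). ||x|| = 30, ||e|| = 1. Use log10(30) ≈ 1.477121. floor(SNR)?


||x||/||e|| = 30/1 = 30.
log10(30) ≈ 1.477121.
20*log10(||x||/||e||) ≈ 20*1.477121 = 29.54242.
floor(29.54242) = 29.

29


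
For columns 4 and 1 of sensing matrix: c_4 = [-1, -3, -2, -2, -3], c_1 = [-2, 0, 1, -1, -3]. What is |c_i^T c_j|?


Inner product: -1*-2 + -3*0 + -2*1 + -2*-1 + -3*-3
Products: [2, 0, -2, 2, 9]
Sum = 11.
|dot| = 11.

11


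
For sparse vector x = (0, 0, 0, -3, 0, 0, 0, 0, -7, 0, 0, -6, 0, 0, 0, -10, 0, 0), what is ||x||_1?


Non-zero entries: [(3, -3), (8, -7), (11, -6), (15, -10)]
Absolute values: [3, 7, 6, 10]
||x||_1 = sum = 26.

26


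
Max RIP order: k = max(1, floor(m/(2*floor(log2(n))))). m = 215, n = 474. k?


floor(log2(474)) = 8.
2*8 = 16.
m/(2*floor(log2(n))) = 215/16 ≈ 13.4375.
floor = 13.
k = max(1, 13) = 13.

13


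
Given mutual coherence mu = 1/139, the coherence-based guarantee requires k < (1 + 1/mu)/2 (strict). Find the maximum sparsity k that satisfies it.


1/mu = 139.
1 + 1/mu = 140.
(1 + 1/mu)/2 = 70 is an integer and the inequality is strict, so k_max = 70 - 1 = 69.

69


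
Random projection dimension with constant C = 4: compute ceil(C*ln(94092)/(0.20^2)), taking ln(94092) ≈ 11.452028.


ln(94092) ≈ 11.452028.
eps^2 = 0.20^2 = 0.04.
C*ln(N)/eps^2 ≈ 4*11.452028/0.04 ≈ 1145.2028.
m = ceil(1145.2028) = 1146.

1146


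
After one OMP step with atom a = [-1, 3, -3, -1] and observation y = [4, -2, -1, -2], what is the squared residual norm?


a^T a = 20.
a^T y = -5.
coeff = -5/20 = -1/4.
||r||^2 = 95/4.

95/4


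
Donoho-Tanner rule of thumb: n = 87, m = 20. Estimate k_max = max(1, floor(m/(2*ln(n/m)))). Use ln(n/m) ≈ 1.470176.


n/m = 87/20.
ln(n/m) ≈ 1.470176.
2*ln(n/m) ≈ 2.940352.
m/(2*ln(n/m)) ≈ 20/2.940352 ≈ 6.8019.
floor = 6.
k_max = max(1, 6) = 6.

6


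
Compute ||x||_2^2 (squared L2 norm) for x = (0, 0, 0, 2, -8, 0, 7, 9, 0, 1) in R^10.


Non-zero entries: [(3, 2), (4, -8), (6, 7), (7, 9), (9, 1)]
Squares: [4, 64, 49, 81, 1]
||x||_2^2 = sum = 199.

199


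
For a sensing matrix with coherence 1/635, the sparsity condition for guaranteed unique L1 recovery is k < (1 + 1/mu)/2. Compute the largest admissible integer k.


1/mu = 635.
1 + 1/mu = 636.
(1 + 1/mu)/2 = 318 is an integer and the inequality is strict, so k_max = 318 - 1 = 317.

317


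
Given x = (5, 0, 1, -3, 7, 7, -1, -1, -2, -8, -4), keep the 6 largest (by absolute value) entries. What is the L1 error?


Sorted |x_i| descending: [8, 7, 7, 5, 4, 3, 2, 1, 1, 1, 0]
Keep top 6: [8, 7, 7, 5, 4, 3]
Tail entries: [2, 1, 1, 1, 0]
L1 error = sum of tail = 5.

5


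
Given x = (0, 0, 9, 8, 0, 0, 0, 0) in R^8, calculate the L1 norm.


Non-zero entries: [(2, 9), (3, 8)]
Absolute values: [9, 8]
||x||_1 = sum = 17.

17


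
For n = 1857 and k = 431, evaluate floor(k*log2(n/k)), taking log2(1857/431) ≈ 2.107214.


log2(n/k) = log2(1857/431) ≈ 2.107214.
k*log2(n/k) ≈ 431*2.107214 = 908.209234.
floor(908.209234) = 908.

908


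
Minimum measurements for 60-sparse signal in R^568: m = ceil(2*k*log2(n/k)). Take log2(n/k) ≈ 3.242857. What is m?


log2(n/k) = log2(568/60) ≈ 3.242857.
2*k*log2(n/k) ≈ 2*60*3.242857 = 389.14284.
m = ceil(389.14284) = 390.

390


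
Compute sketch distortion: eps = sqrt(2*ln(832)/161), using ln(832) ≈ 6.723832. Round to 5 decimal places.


ln(832) ≈ 6.723832.
2*ln(N)/m ≈ 2*6.723832/161 ≈ 0.08352586.
eps = sqrt(0.08352586) ≈ 0.2890084 ≈ 0.28901.

0.28901


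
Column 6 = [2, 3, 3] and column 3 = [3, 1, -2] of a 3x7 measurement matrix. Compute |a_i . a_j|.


Inner product: 2*3 + 3*1 + 3*-2
Products: [6, 3, -6]
Sum = 3.
|dot| = 3.

3


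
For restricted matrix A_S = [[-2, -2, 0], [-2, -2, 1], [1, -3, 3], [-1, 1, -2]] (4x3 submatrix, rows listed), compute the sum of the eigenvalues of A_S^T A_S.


Sum of eigenvalues of A_S^T A_S = trace(A_S^T A_S) = sum of squared column norms of A_S.
A_S^T A_S diagonal: [10, 18, 14].
trace = 10 + 18 + 14 = 42.

42


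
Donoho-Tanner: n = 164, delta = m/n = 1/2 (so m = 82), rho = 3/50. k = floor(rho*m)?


m = 1/2*164 = 82.
rho = 3/50.
rho*m = 3/50*82 = 4.92.
k = floor(4.92) = 4.

4


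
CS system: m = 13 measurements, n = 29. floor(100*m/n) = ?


100*m/n = 100*13/29 ≈ 44.8276.
floor = 44.

44


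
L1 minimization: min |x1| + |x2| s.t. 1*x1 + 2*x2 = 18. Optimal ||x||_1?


Axis intercepts:
  x1 = 18, x2 = 0: L1 = 18
  x1 = 0, x2 = 9: L1 = 9
x* = (0, 9)
||x*||_1 = 9.

9


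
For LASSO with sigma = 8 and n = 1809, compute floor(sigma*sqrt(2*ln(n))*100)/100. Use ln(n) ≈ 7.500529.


ln(1809) ≈ 7.500529.
2*ln(n) ≈ 15.001058.
sqrt(2*ln(n)) ≈ sqrt(15.001058) ≈ 3.87312.
lambda ≈ 8*3.87312 = 30.98496.
floor(lambda*100)/100 = 30.98.

30.98


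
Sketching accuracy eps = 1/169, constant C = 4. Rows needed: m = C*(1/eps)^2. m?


1/eps = 169.
(1/eps)^2 = 28561.
m = 4*28561 = 114244.

114244


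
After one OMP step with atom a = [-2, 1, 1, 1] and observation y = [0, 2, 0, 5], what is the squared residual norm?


a^T a = 7.
a^T y = 7.
coeff = 7/7 = 1.
||r||^2 = 22.

22


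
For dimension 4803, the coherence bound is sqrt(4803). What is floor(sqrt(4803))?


69^2 = 4761 <= 4803 < 4900 = 70^2, so 69 <= sqrt(4803) < 70.
floor(sqrt(4803)) = 69.

69


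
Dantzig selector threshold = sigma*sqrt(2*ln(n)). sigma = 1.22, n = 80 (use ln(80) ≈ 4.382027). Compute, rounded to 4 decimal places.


ln(80) ≈ 4.382027.
2*ln(n) ≈ 8.764054.
sqrt(2*ln(n)) ≈ sqrt(8.764054) ≈ 2.960414.
threshold ≈ 1.22*2.960414 = 3.61170508 ≈ 3.6117.

3.6117


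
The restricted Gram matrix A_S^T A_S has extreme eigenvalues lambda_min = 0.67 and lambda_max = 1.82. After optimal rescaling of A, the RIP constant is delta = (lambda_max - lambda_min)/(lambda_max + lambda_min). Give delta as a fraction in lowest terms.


lambda_max - lambda_min = 1.82 - 0.67 = 1.15.
lambda_max + lambda_min = 1.82 + 0.67 = 2.49.
delta = 1.15/2.49 = 115/249.

115/249


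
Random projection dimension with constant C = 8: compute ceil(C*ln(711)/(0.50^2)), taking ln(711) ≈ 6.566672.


ln(711) ≈ 6.566672.
eps^2 = 0.50^2 = 0.25.
C*ln(N)/eps^2 ≈ 8*6.566672/0.25 ≈ 210.1335.
m = ceil(210.1335) = 211.

211


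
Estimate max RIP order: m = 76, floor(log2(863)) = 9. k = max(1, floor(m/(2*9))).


floor(log2(863)) = 9.
2*9 = 18.
m/(2*floor(log2(n))) = 76/18 ≈ 4.2222.
floor = 4.
k = max(1, 4) = 4.

4


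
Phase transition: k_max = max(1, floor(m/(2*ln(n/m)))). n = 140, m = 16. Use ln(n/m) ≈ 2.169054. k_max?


n/m = 140/16 = 35/4.
ln(n/m) ≈ 2.169054.
2*ln(n/m) ≈ 4.338108.
m/(2*ln(n/m)) ≈ 16/4.338108 ≈ 3.6882.
floor = 3.
k_max = max(1, 3) = 3.

3


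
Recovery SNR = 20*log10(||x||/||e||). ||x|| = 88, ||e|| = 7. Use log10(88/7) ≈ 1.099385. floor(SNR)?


||x||/||e|| = 88/7.
log10(88/7) ≈ 1.099385.
20*log10(||x||/||e||) ≈ 20*1.099385 = 21.9877.
floor(21.9877) = 21.

21


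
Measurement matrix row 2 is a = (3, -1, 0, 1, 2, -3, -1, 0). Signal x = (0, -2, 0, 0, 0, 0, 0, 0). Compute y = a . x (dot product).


Non-zero terms: ['-1*-2']
Products: [2]
y = sum = 2.

2


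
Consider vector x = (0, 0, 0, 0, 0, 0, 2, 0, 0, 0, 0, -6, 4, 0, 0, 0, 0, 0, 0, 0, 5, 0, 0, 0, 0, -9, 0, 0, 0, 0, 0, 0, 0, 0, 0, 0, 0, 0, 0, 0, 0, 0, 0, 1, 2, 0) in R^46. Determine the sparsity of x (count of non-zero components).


Non-zero positions: [6, 11, 12, 20, 25, 43, 44].
Sparsity = 7.

7


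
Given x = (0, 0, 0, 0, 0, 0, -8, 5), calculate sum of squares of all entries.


Non-zero entries: [(6, -8), (7, 5)]
Squares: [64, 25]
||x||_2^2 = sum = 89.

89


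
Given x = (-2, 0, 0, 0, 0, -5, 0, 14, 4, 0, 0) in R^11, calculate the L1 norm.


Non-zero entries: [(0, -2), (5, -5), (7, 14), (8, 4)]
Absolute values: [2, 5, 14, 4]
||x||_1 = sum = 25.

25


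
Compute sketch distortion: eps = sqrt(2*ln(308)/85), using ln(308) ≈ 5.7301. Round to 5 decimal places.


ln(308) ≈ 5.7301.
2*ln(N)/m ≈ 2*5.7301/85 ≈ 0.13482588.
eps = sqrt(0.13482588) ≈ 0.3671864 ≈ 0.36719.

0.36719


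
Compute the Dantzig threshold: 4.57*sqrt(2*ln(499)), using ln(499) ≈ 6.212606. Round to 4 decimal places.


ln(499) ≈ 6.212606.
2*ln(n) ≈ 12.425212.
sqrt(2*ln(n)) ≈ sqrt(12.425212) ≈ 3.524941.
threshold ≈ 4.57*3.524941 = 16.10898037 ≈ 16.1090.

16.1090


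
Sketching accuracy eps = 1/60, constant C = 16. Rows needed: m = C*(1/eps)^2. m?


1/eps = 60.
(1/eps)^2 = 3600.
m = 16*3600 = 57600.

57600


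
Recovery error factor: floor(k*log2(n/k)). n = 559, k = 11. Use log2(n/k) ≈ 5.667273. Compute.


log2(n/k) = log2(559/11) ≈ 5.667273.
k*log2(n/k) ≈ 11*5.667273 = 62.340003.
floor(62.340003) = 62.

62


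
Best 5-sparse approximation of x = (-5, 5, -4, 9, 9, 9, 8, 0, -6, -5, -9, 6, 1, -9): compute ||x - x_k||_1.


Sorted |x_i| descending: [9, 9, 9, 9, 9, 8, 6, 6, 5, 5, 5, 4, 1, 0]
Keep top 5: [9, 9, 9, 9, 9]
Tail entries: [8, 6, 6, 5, 5, 5, 4, 1, 0]
L1 error = sum of tail = 40.

40


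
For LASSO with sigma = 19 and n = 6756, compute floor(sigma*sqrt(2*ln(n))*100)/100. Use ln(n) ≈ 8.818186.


ln(6756) ≈ 8.818186.
2*ln(n) ≈ 17.636372.
sqrt(2*ln(n)) ≈ sqrt(17.636372) ≈ 4.199568.
lambda ≈ 19*4.199568 = 79.791792.
floor(lambda*100)/100 = 79.79.

79.79


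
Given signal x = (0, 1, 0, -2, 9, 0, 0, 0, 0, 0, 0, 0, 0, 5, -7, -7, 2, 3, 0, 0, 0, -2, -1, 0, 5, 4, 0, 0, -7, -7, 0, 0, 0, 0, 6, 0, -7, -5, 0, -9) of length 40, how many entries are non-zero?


Non-zero positions: [1, 3, 4, 13, 14, 15, 16, 17, 21, 22, 24, 25, 28, 29, 34, 36, 37, 39].
Sparsity = 18.

18


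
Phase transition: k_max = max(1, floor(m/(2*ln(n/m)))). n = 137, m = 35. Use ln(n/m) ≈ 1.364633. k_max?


n/m = 137/35.
ln(n/m) ≈ 1.364633.
2*ln(n/m) ≈ 2.729266.
m/(2*ln(n/m)) ≈ 35/2.729266 ≈ 12.824.
floor = 12.
k_max = max(1, 12) = 12.

12


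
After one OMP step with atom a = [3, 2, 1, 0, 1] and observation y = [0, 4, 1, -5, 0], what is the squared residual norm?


a^T a = 15.
a^T y = 9.
coeff = 9/15 = 3/5.
||r||^2 = 183/5.

183/5


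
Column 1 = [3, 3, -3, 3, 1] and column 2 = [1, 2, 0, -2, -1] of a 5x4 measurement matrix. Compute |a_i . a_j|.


Inner product: 3*1 + 3*2 + -3*0 + 3*-2 + 1*-1
Products: [3, 6, 0, -6, -1]
Sum = 2.
|dot| = 2.

2


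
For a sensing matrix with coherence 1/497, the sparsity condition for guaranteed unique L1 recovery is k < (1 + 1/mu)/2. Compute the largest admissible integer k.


1/mu = 497.
1 + 1/mu = 498.
(1 + 1/mu)/2 = 249 is an integer and the inequality is strict, so k_max = 249 - 1 = 248.

248


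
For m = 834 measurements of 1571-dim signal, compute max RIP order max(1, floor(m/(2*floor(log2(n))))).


floor(log2(1571)) = 10.
2*10 = 20.
m/(2*floor(log2(n))) = 834/20 ≈ 41.7.
floor = 41.
k = max(1, 41) = 41.

41


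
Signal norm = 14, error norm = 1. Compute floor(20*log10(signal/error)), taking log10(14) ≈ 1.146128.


||x||/||e|| = 14/1 = 14.
log10(14) ≈ 1.146128.
20*log10(||x||/||e||) ≈ 20*1.146128 = 22.92256.
floor(22.92256) = 22.

22


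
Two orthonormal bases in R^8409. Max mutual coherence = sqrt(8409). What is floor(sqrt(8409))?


91^2 = 8281 <= 8409 < 8464 = 92^2, so 91 <= sqrt(8409) < 92.
floor(sqrt(8409)) = 91.

91


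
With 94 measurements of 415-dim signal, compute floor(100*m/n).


100*m/n = 100*94/415 ≈ 22.6506.
floor = 22.

22


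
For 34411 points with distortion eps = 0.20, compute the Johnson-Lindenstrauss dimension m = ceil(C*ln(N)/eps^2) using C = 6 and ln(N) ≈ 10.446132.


ln(34411) ≈ 10.446132.
eps^2 = 0.20^2 = 0.04.
C*ln(N)/eps^2 ≈ 6*10.446132/0.04 ≈ 1566.9198.
m = ceil(1566.9198) = 1567.

1567


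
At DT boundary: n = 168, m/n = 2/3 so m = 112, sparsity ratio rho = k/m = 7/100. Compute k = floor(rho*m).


m = 2/3*168 = 112.
rho = 7/100.
rho*m = 7/100*112 = 7.84.
k = floor(7.84) = 7.

7


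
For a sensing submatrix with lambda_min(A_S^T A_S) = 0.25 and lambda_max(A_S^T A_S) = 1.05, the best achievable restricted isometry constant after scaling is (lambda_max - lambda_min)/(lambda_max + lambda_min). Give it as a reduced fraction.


lambda_max - lambda_min = 1.05 - 0.25 = 0.80.
lambda_max + lambda_min = 1.05 + 0.25 = 1.30.
delta = 0.80/1.30 = 80/130 = 8/13.

8/13


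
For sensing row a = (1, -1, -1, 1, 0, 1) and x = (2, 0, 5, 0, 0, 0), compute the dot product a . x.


Non-zero terms: ['1*2', '-1*5']
Products: [2, -5]
y = sum = -3.

-3


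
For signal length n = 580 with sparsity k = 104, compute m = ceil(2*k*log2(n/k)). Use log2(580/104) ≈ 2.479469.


log2(n/k) = log2(580/104) ≈ 2.479469.
2*k*log2(n/k) ≈ 2*104*2.479469 = 515.729552.
m = ceil(515.729552) = 516.

516


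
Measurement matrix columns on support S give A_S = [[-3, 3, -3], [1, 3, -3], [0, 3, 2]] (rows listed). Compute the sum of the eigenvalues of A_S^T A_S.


Sum of eigenvalues of A_S^T A_S = trace(A_S^T A_S) = sum of squared column norms of A_S.
A_S^T A_S diagonal: [10, 27, 22].
trace = 10 + 27 + 22 = 59.

59


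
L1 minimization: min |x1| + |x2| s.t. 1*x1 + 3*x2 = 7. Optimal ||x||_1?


Axis intercepts:
  x1 = 7, x2 = 0: L1 = 7
  x1 = 0, x2 = 7/3: L1 = 7/3
x* = (0, 7/3)
||x*||_1 = 7/3.

7/3


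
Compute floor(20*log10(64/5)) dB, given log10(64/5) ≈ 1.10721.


||x||/||e|| = 64/5.
log10(64/5) ≈ 1.10721.
20*log10(||x||/||e||) ≈ 20*1.10721 = 22.1442.
floor(22.1442) = 22.

22


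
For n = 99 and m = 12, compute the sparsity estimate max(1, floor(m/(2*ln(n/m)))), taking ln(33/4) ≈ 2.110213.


n/m = 99/12 = 33/4.
ln(n/m) ≈ 2.110213.
2*ln(n/m) ≈ 4.220426.
m/(2*ln(n/m)) ≈ 12/4.220426 ≈ 2.8433.
floor = 2.
k_max = max(1, 2) = 2.

2


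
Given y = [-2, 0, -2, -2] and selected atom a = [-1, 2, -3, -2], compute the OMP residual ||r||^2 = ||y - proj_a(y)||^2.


a^T a = 18.
a^T y = 12.
coeff = 12/18 = 2/3.
||r||^2 = 4.

4


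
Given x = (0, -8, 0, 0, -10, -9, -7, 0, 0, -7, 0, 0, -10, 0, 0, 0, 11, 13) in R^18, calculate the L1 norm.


Non-zero entries: [(1, -8), (4, -10), (5, -9), (6, -7), (9, -7), (12, -10), (16, 11), (17, 13)]
Absolute values: [8, 10, 9, 7, 7, 10, 11, 13]
||x||_1 = sum = 75.

75


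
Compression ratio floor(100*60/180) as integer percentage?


100*m/n = 100*60/180 ≈ 33.3333.
floor = 33.

33


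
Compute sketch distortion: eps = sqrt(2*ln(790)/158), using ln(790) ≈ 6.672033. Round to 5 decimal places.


ln(790) ≈ 6.672033.
2*ln(N)/m ≈ 2*6.672033/158 ≈ 0.08445611.
eps = sqrt(0.08445611) ≈ 0.2906133 ≈ 0.29061.

0.29061


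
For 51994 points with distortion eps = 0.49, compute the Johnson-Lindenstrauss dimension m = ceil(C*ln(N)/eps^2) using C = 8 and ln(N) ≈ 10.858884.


ln(51994) ≈ 10.858884.
eps^2 = 0.49^2 = 0.2401.
C*ln(N)/eps^2 ≈ 8*10.858884/0.2401 ≈ 361.812.
m = ceil(361.812) = 362.

362


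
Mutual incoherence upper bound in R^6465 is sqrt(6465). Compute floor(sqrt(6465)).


80^2 = 6400 <= 6465 < 6561 = 81^2, so 80 <= sqrt(6465) < 81.
floor(sqrt(6465)) = 80.

80


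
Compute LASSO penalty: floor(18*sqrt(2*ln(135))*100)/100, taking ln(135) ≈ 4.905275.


ln(135) ≈ 4.905275.
2*ln(n) ≈ 9.81055.
sqrt(2*ln(n)) ≈ sqrt(9.81055) ≈ 3.13218.
lambda ≈ 18*3.13218 = 56.37924.
floor(lambda*100)/100 = 56.37.

56.37


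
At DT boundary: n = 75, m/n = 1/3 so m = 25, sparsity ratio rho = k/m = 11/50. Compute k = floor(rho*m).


m = 1/3*75 = 25.
rho = 11/50.
rho*m = 11/50*25 = 5.5.
k = floor(5.5) = 5.

5


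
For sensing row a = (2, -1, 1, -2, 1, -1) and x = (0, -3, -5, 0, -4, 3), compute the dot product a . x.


Non-zero terms: ['-1*-3', '1*-5', '1*-4', '-1*3']
Products: [3, -5, -4, -3]
y = sum = -9.

-9


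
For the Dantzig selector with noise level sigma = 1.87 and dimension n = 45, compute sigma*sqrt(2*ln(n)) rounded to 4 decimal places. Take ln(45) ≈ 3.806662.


ln(45) ≈ 3.806662.
2*ln(n) ≈ 7.613324.
sqrt(2*ln(n)) ≈ sqrt(7.613324) ≈ 2.759225.
threshold ≈ 1.87*2.759225 = 5.15975075 ≈ 5.1598.

5.1598


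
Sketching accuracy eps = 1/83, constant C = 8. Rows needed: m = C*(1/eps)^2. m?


1/eps = 83.
(1/eps)^2 = 6889.
m = 8*6889 = 55112.

55112


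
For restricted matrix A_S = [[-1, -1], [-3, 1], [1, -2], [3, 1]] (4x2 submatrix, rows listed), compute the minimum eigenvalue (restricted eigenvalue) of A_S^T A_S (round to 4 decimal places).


A_S^T A_S = [[20, -1], [-1, 7]].
trace = 27.
det = 139.
disc = trace^2 - 4*det = 729 - 4*139 = 173.
sqrt(173) ≈ 13.152946.
lam_min = (27 - sqrt(173))/2 ≈ (27 - 13.152946)/2 = 6.923527 ≈ 6.9235.

6.9235


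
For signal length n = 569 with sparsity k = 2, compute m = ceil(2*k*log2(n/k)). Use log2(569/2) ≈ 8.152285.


log2(n/k) = log2(569/2) ≈ 8.152285.
2*k*log2(n/k) ≈ 2*2*8.152285 = 32.60914.
m = ceil(32.60914) = 33.

33


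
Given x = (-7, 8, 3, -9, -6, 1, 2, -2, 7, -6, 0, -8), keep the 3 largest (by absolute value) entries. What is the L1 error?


Sorted |x_i| descending: [9, 8, 8, 7, 7, 6, 6, 3, 2, 2, 1, 0]
Keep top 3: [9, 8, 8]
Tail entries: [7, 7, 6, 6, 3, 2, 2, 1, 0]
L1 error = sum of tail = 34.

34


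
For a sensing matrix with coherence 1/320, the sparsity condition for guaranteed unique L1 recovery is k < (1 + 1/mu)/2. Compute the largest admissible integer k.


1/mu = 320.
1 + 1/mu = 321.
(1 + 1/mu)/2 = 160.5 is not an integer, so k_max = floor(160.5) = 160.

160


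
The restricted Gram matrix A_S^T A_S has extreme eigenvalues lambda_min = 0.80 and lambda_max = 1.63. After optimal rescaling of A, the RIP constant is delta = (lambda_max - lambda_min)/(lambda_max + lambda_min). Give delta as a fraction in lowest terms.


lambda_max - lambda_min = 1.63 - 0.80 = 0.83.
lambda_max + lambda_min = 1.63 + 0.80 = 2.43.
delta = 0.83/2.43 = 83/243.

83/243


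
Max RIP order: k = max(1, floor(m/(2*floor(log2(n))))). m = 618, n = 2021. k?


floor(log2(2021)) = 10.
2*10 = 20.
m/(2*floor(log2(n))) = 618/20 ≈ 30.9.
floor = 30.
k = max(1, 30) = 30.

30


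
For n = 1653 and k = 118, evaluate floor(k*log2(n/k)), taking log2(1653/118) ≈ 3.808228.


log2(n/k) = log2(1653/118) ≈ 3.808228.
k*log2(n/k) ≈ 118*3.808228 = 449.370904.
floor(449.370904) = 449.

449


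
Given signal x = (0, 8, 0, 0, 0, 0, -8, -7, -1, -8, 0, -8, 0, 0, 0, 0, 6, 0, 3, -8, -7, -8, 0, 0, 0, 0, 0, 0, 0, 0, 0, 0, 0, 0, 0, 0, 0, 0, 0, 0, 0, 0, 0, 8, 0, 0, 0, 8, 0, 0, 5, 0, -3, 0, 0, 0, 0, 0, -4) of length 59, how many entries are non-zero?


Non-zero positions: [1, 6, 7, 8, 9, 11, 16, 18, 19, 20, 21, 43, 47, 50, 52, 58].
Sparsity = 16.

16


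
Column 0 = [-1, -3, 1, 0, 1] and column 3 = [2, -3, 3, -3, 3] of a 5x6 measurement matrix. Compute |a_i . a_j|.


Inner product: -1*2 + -3*-3 + 1*3 + 0*-3 + 1*3
Products: [-2, 9, 3, 0, 3]
Sum = 13.
|dot| = 13.

13


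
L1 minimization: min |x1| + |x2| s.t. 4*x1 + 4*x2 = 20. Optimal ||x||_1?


Axis intercepts:
  x1 = 5, x2 = 0: L1 = 5
  x1 = 0, x2 = 5: L1 = 5
x* = (5, 0)
||x*||_1 = 5.

5


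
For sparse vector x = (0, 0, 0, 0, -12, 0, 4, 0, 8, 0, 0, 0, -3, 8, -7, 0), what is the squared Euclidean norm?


Non-zero entries: [(4, -12), (6, 4), (8, 8), (12, -3), (13, 8), (14, -7)]
Squares: [144, 16, 64, 9, 64, 49]
||x||_2^2 = sum = 346.

346


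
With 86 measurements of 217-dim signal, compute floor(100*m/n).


100*m/n = 100*86/217 ≈ 39.6313.
floor = 39.

39


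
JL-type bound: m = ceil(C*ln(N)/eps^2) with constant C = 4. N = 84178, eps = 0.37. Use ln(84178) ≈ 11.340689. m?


ln(84178) ≈ 11.340689.
eps^2 = 0.37^2 = 0.1369.
C*ln(N)/eps^2 ≈ 4*11.340689/0.1369 ≈ 331.3569.
m = ceil(331.3569) = 332.

332


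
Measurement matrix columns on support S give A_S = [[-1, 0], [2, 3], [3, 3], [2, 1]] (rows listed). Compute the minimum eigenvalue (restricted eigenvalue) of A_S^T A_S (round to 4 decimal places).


A_S^T A_S = [[18, 17], [17, 19]].
trace = 37.
det = 53.
disc = trace^2 - 4*det = 1369 - 4*53 = 1157.
sqrt(1157) ≈ 34.014703.
lam_min = (37 - sqrt(1157))/2 ≈ (37 - 34.014703)/2 = 1.4926485 ≈ 1.4926.

1.4926


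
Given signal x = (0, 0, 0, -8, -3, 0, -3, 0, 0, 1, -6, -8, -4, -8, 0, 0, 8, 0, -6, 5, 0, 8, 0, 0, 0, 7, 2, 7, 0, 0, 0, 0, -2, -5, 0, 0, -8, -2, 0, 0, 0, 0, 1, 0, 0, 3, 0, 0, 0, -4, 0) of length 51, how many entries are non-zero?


Non-zero positions: [3, 4, 6, 9, 10, 11, 12, 13, 16, 18, 19, 21, 25, 26, 27, 32, 33, 36, 37, 42, 45, 49].
Sparsity = 22.

22


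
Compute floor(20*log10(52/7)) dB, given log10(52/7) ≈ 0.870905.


||x||/||e|| = 52/7.
log10(52/7) ≈ 0.870905.
20*log10(||x||/||e||) ≈ 20*0.870905 = 17.4181.
floor(17.4181) = 17.

17


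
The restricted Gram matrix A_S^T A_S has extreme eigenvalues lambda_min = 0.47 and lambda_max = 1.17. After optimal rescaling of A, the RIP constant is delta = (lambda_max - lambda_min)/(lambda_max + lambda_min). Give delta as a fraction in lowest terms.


lambda_max - lambda_min = 1.17 - 0.47 = 0.70.
lambda_max + lambda_min = 1.17 + 0.47 = 1.64.
delta = 0.70/1.64 = 70/164 = 35/82.

35/82


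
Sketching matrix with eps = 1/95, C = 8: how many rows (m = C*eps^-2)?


1/eps = 95.
(1/eps)^2 = 9025.
m = 8*9025 = 72200.

72200


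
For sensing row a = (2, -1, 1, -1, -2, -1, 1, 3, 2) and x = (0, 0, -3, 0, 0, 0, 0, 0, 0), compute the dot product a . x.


Non-zero terms: ['1*-3']
Products: [-3]
y = sum = -3.

-3


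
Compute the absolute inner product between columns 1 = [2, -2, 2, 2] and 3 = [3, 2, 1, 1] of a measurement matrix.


Inner product: 2*3 + -2*2 + 2*1 + 2*1
Products: [6, -4, 2, 2]
Sum = 6.
|dot| = 6.

6
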